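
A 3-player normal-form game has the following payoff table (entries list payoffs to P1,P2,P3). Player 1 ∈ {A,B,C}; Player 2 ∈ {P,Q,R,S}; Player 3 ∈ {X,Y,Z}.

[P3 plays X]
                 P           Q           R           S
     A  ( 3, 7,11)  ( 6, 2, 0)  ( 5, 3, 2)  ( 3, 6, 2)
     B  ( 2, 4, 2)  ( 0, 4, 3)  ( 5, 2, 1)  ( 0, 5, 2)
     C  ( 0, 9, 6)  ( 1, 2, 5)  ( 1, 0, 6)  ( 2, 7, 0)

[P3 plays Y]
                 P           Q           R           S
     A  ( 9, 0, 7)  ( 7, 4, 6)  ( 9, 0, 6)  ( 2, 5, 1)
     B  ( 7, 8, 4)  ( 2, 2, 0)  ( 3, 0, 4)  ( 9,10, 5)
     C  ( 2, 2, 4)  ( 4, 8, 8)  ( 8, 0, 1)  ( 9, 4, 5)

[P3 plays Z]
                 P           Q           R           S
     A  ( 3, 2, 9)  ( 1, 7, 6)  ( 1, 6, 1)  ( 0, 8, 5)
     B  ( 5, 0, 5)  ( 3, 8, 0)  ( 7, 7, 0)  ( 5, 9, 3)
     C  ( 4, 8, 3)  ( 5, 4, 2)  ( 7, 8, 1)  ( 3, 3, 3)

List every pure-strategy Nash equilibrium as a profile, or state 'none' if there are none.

(A,P,X): NE
(A,P,Y): not NE [P2→S gives 5>0; P3→X gives 11>7]
(A,P,Z): not NE [P1→B gives 5>3; P2→S gives 8>2; P3→X gives 11>9]
(A,Q,X): not NE [P2→P gives 7>2; P3→Z gives 6>0]
(A,Q,Y): not NE [P2→S gives 5>4]
(A,Q,Z): not NE [P1→C gives 5>1; P2→S gives 8>7]
(A,R,X): not NE [P2→P gives 7>3; P3→Y gives 6>2]
(A,R,Y): not NE [P2→S gives 5>0]
(A,R,Z): not NE [P1→C gives 7>1; P2→S gives 8>6; P3→Y gives 6>1]
(A,S,X): not NE [P2→P gives 7>6; P3→Z gives 5>2]
(A,S,Y): not NE [P1→C gives 9>2; P3→Z gives 5>1]
(A,S,Z): not NE [P1→B gives 5>0]
(B,P,X): not NE [P1→A gives 3>2; P2→S gives 5>4; P3→Z gives 5>2]
(B,P,Y): not NE [P1→A gives 9>7; P2→S gives 10>8; P3→Z gives 5>4]
(B,P,Z): not NE [P2→S gives 9>0]
(B,Q,X): not NE [P1→A gives 6>0; P2→S gives 5>4]
(B,Q,Y): not NE [P1→A gives 7>2; P2→S gives 10>2; P3→X gives 3>0]
(B,Q,Z): not NE [P1→C gives 5>3; P2→S gives 9>8; P3→X gives 3>0]
(B,R,X): not NE [P2→S gives 5>2; P3→Y gives 4>1]
(B,R,Y): not NE [P1→A gives 9>3; P2→S gives 10>0]
(B,R,Z): not NE [P2→S gives 9>7; P3→Y gives 4>0]
(B,S,X): not NE [P1→A gives 3>0; P3→Y gives 5>2]
(B,S,Y): NE
(B,S,Z): not NE [P3→Y gives 5>3]
(C,P,X): not NE [P1→A gives 3>0]
(C,P,Y): not NE [P1→A gives 9>2; P2→Q gives 8>2; P3→X gives 6>4]
(C,P,Z): not NE [P1→B gives 5>4; P3→X gives 6>3]
(C,Q,X): not NE [P1→A gives 6>1; P2→P gives 9>2; P3→Y gives 8>5]
(C,Q,Y): not NE [P1→A gives 7>4]
(C,Q,Z): not NE [P2→R gives 8>4; P3→Y gives 8>2]
(C,R,X): not NE [P1→B gives 5>1; P2→P gives 9>0]
(C,R,Y): not NE [P1→A gives 9>8; P2→Q gives 8>0; P3→X gives 6>1]
(C,R,Z): not NE [P3→X gives 6>1]
(C,S,X): not NE [P1→A gives 3>2; P2→P gives 9>7; P3→Y gives 5>0]
(C,S,Y): not NE [P2→Q gives 8>4]
(C,S,Z): not NE [P1→B gives 5>3; P2→R gives 8>3; P3→Y gives 5>3]

PSNE = {(A,P,X), (B,S,Y)}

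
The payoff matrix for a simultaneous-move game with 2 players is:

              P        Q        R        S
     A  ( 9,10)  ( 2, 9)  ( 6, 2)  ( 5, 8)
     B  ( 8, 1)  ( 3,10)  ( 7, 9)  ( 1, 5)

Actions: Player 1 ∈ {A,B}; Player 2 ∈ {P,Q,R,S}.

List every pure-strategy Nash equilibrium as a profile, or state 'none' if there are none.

(A,P): NE
(A,Q): not NE [P1→B gives 3>2; P2→P gives 10>9]
(A,R): not NE [P1→B gives 7>6; P2→P gives 10>2]
(A,S): not NE [P2→P gives 10>8]
(B,P): not NE [P1→A gives 9>8; P2→Q gives 10>1]
(B,Q): NE
(B,R): not NE [P2→Q gives 10>9]
(B,S): not NE [P1→A gives 5>1; P2→Q gives 10>5]

NE set: (A,P), (B,Q)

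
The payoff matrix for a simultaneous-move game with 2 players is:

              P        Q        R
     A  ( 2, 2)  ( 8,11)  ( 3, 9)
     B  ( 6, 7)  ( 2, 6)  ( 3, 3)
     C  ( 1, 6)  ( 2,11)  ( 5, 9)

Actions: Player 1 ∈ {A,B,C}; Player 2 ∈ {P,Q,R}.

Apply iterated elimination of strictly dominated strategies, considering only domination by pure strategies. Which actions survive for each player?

Remaining: P1:{A,B} P2:{P,Q}

P2 drop R (Q beats it: A:11>9 B:6>3 C:11>9)
P1 drop C (A beats it: P:2>1 Q:8>2)
P1→{A,B} P2→{P,Q}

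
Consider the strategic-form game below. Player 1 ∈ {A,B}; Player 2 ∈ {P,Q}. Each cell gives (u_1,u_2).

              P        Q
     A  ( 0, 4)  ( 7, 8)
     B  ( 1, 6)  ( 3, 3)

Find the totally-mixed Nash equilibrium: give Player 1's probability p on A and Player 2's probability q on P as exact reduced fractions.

P1 mixes 3/7 on A; P2 mixes 4/5 on P

P1 indiff ⇒ q·0+(1-q)·7 = q·1+(1-q)·3 ⇒ q(-1) = (1-q)(-4) ⇒ q = 4/5
P2 indiff ⇒ p·4+(1-p)·6 = p·8+(1-p)·3 ⇒ p(-4) = (1-p)(-3) ⇒ p = 3/7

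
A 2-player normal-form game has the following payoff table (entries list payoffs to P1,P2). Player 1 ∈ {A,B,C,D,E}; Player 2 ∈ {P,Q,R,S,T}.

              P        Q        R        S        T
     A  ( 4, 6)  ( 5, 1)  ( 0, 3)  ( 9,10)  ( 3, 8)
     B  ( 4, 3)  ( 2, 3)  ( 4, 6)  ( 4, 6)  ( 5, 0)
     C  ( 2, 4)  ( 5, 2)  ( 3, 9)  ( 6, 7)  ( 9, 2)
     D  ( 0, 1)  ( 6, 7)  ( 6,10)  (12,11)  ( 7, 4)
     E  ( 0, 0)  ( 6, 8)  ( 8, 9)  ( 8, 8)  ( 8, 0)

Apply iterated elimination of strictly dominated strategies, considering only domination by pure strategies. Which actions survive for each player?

P2 drop P (S beats it: A:10>6 B:6>3 C:7>4 D:11>1 E:8>0)
P1 drop A (D beats it: Q:6>5 R:6>0 S:12>9 T:7>3)
P1 drop B (D beats it: Q:6>2 R:6>4 S:12>4 T:7>5)
P2 drop Q (R beats it: C:9>2 D:10>7 E:9>8)
P2 drop T (R beats it: C:9>2 D:10>4 E:9>0)
P1 drop C (D beats it: R:6>3 S:12>6)
P1→{D,E} P2→{R,S}

Remaining: P1:{D,E} P2:{R,S}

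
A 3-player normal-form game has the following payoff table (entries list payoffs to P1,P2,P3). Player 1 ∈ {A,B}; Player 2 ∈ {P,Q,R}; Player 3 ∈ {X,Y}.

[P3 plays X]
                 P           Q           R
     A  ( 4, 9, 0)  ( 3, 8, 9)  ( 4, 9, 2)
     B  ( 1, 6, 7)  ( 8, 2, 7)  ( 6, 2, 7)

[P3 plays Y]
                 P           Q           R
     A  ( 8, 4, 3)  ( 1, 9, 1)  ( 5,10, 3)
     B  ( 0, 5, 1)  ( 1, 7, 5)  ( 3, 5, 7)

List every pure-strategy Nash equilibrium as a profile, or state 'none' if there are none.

Nash profiles: (A,R,Y)

(A,P,X): not NE [P3→Y gives 3>0]
(A,P,Y): not NE [P2→R gives 10>4]
(A,Q,X): not NE [P1→B gives 8>3; P2→R gives 9>8]
(A,Q,Y): not NE [P2→R gives 10>9; P3→X gives 9>1]
(A,R,X): not NE [P1→B gives 6>4; P3→Y gives 3>2]
(A,R,Y): NE
(B,P,X): not NE [P1→A gives 4>1]
(B,P,Y): not NE [P1→A gives 8>0; P2→Q gives 7>5; P3→X gives 7>1]
(B,Q,X): not NE [P2→P gives 6>2]
(B,Q,Y): not NE [P3→X gives 7>5]
(B,R,X): not NE [P2→P gives 6>2]
(B,R,Y): not NE [P1→A gives 5>3; P2→Q gives 7>5]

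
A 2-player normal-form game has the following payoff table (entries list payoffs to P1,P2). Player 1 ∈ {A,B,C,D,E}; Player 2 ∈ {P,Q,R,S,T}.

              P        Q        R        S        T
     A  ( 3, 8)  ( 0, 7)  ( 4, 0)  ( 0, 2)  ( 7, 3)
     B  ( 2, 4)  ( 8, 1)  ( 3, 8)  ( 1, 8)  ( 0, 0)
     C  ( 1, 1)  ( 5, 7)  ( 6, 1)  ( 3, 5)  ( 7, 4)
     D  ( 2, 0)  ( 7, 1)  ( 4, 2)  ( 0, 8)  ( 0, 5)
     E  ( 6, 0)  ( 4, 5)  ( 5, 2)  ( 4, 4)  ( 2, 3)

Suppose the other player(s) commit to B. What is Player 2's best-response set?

BR_2 = {R,S}

u_2(P vs B) = 4
u_2(Q vs B) = 1
u_2(R vs B) = 8
u_2(S vs B) = 8
u_2(T vs B) = 0
max payoff 8 at {R,S}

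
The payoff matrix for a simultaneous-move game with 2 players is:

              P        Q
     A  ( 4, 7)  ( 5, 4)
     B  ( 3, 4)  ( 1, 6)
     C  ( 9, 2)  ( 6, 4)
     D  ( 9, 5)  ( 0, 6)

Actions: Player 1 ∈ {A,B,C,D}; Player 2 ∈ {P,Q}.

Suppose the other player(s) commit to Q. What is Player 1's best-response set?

BR_1 = {C}

u_1(A vs Q) = 5
u_1(B vs Q) = 1
u_1(C vs Q) = 6
u_1(D vs Q) = 0
max payoff 6 at {C}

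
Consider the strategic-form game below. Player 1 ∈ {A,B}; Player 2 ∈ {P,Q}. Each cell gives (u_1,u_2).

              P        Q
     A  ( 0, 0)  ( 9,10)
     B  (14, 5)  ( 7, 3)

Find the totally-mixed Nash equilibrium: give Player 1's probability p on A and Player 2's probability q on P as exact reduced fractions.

P1 indiff ⇒ q·0+(1-q)·9 = q·14+(1-q)·7 ⇒ q(-14) = (1-q)(-2) ⇒ q = 1/8
P2 indiff ⇒ p·0+(1-p)·5 = p·10+(1-p)·3 ⇒ p(-10) = (1-p)(-2) ⇒ p = 1/6

p=1/6, q=1/8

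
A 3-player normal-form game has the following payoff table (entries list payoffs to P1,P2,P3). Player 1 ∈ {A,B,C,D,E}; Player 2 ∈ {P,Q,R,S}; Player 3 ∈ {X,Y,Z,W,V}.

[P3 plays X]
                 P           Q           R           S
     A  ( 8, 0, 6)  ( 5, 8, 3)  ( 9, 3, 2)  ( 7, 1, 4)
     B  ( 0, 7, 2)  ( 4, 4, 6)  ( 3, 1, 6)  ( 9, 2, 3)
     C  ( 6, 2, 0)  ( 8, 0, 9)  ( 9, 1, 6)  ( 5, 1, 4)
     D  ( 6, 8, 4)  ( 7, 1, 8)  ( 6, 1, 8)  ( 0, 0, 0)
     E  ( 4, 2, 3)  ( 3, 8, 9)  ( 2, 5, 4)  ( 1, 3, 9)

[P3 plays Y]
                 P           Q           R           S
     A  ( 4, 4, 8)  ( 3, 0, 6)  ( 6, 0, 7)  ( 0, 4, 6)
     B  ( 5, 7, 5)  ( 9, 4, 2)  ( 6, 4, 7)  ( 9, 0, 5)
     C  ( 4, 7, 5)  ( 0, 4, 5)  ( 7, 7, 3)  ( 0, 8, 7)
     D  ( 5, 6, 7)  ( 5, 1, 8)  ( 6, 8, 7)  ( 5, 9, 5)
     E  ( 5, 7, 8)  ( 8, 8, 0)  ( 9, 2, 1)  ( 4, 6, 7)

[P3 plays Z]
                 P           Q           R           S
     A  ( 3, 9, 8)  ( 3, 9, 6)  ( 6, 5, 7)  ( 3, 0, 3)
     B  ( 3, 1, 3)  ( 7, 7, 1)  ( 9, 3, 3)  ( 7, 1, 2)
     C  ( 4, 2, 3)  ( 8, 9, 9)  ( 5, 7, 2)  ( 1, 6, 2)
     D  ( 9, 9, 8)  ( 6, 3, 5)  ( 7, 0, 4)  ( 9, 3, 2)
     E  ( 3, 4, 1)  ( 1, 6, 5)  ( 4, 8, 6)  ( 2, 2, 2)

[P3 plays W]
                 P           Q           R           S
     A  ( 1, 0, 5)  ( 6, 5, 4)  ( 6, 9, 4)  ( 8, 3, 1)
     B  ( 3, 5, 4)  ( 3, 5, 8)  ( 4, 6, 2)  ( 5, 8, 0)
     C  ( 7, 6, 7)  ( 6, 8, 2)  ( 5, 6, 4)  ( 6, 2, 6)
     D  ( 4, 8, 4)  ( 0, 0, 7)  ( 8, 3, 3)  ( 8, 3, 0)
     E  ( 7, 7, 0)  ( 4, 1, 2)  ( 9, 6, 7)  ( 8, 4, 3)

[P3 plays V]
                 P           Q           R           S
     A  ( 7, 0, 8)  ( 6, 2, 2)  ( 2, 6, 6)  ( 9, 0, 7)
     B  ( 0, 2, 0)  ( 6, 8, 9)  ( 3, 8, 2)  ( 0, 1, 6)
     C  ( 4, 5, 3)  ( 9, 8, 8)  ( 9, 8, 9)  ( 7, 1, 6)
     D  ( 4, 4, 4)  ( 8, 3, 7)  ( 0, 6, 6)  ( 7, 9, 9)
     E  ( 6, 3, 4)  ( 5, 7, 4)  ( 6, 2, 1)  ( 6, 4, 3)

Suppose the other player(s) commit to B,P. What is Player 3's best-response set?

P3 best: {Y}

u_3(X vs B,P) = 2
u_3(Y vs B,P) = 5
u_3(Z vs B,P) = 3
u_3(W vs B,P) = 4
u_3(V vs B,P) = 0
max payoff 5 at {Y}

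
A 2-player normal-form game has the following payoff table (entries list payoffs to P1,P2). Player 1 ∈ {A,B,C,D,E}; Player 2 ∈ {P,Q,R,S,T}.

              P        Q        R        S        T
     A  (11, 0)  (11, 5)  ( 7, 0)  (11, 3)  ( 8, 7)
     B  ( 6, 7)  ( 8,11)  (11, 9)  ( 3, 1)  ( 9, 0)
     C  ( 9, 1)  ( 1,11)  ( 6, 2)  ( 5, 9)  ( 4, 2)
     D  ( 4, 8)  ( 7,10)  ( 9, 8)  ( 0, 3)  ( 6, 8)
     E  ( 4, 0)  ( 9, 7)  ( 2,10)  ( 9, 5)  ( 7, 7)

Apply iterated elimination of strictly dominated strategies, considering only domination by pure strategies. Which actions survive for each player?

P1 drop C (A beats it: P:11>9 Q:11>1 R:7>6 S:11>5 T:8>4)
P1 drop D (B beats it: P:6>4 Q:8>7 R:11>9 S:3>0 T:9>6)
P1 drop E (A beats it: P:11>4 Q:11>9 R:7>2 S:11>9 T:8>7)
P2 drop P (Q beats it: A:5>0 B:11>7)
P2 drop R (Q beats it: A:5>0 B:11>9)
P2 drop S (Q beats it: A:5>3 B:11>1)
P1→{A,B} P2→{Q,T}

IESDS → P1:{A,B} P2:{Q,T}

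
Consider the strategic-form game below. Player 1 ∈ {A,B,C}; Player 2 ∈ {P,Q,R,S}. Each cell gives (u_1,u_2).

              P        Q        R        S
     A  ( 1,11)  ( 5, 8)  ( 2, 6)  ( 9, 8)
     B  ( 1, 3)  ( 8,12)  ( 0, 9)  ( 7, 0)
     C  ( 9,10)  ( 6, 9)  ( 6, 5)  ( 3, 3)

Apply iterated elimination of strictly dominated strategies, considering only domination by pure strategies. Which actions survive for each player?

Remaining: P1:{B,C} P2:{P,Q}

P2 drop R (Q beats it: A:8>6 B:12>9 C:9>5)
P2 drop S (P beats it: A:11>8 B:3>0 C:10>3)
P1 drop A (C beats it: P:9>1 Q:6>5)
P1→{B,C} P2→{P,Q}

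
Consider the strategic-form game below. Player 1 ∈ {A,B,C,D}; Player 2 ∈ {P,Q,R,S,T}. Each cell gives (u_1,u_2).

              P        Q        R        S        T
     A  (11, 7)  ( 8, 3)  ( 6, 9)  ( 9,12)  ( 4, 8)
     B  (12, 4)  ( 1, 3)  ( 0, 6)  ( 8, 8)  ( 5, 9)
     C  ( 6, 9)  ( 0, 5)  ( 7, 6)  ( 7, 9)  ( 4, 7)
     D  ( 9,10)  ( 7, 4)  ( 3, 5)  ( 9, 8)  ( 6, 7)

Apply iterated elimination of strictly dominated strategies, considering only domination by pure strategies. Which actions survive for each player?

P2 drop Q (P beats it: A:7>3 B:4>3 C:9>5 D:10>4)
P2 drop R (S beats it: A:12>9 B:8>6 C:9>6 D:8>5)
P1 drop C (B beats it: P:12>6 S:8>7 T:5>4)
P1→{A,B,D} P2→{P,S,T}

Survivors P1:{A,B,D} P2:{P,S,T}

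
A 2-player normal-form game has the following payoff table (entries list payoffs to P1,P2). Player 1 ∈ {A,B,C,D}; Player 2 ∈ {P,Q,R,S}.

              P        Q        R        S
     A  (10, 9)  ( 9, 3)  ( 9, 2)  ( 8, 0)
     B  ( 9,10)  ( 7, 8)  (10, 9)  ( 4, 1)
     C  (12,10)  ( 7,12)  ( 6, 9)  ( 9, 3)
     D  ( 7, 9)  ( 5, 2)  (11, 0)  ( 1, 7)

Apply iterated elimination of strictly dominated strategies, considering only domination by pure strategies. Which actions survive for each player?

P2 drop R (P beats it: A:9>2 B:10>9 C:10>9 D:9>0)
P1 drop B (A beats it: P:10>9 Q:9>7 S:8>4)
P1 drop D (A beats it: P:10>7 Q:9>5 S:8>1)
P2 drop S (P beats it: A:9>0 C:10>3)
P1→{A,C} P2→{P,Q}

Survivors P1:{A,C} P2:{P,Q}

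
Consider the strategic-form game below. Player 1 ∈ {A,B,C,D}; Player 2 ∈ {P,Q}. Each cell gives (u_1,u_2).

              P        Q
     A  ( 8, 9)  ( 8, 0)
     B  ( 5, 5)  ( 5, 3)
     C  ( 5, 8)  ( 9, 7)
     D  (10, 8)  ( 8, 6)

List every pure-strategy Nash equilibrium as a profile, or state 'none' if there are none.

(A,P): not NE [P1→D gives 10>8]
(A,Q): not NE [P1→C gives 9>8; P2→P gives 9>0]
(B,P): not NE [P1→D gives 10>5]
(B,Q): not NE [P1→C gives 9>5; P2→P gives 5>3]
(C,P): not NE [P1→D gives 10>5]
(C,Q): not NE [P2→P gives 8>7]
(D,P): NE
(D,Q): not NE [P1→C gives 9>8; P2→P gives 8>6]

PSNE = {(D,P)}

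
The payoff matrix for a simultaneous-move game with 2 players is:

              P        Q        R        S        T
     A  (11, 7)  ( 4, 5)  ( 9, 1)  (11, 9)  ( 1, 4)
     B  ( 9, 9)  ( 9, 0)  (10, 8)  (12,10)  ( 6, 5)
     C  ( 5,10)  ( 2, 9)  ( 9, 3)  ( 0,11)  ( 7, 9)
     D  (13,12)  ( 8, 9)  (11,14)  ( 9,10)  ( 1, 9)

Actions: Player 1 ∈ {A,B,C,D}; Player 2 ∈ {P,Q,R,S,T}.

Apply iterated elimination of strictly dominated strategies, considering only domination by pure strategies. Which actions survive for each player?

P2 drop Q (P beats it: A:7>5 B:9>0 C:10>9 D:12>9)
P2 drop T (P beats it: A:7>4 B:9>5 C:10>9 D:12>9)
P1 drop C (B beats it: P:9>5 R:10>9 S:12>0)
P1→{A,B,D} P2→{P,R,S}

Remaining: P1:{A,B,D} P2:{P,R,S}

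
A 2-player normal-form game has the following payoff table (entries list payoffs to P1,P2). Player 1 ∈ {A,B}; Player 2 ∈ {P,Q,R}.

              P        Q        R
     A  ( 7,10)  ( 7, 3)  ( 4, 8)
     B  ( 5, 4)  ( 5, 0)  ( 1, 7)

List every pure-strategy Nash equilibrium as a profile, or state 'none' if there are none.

NE set: (A,P)

(A,P): NE
(A,Q): not NE [P2→P gives 10>3]
(A,R): not NE [P2→P gives 10>8]
(B,P): not NE [P1→A gives 7>5; P2→R gives 7>4]
(B,Q): not NE [P1→A gives 7>5; P2→R gives 7>0]
(B,R): not NE [P1→A gives 4>1]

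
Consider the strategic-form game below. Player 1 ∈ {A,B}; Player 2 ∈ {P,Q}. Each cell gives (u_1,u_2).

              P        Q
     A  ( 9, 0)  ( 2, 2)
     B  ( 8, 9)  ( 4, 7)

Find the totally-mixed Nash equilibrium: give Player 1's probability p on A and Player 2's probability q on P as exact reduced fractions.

P1 indiff ⇒ q·9+(1-q)·2 = q·8+(1-q)·4 ⇒ q(1) = (1-q)(2) ⇒ q = 2/3
P2 indiff ⇒ p·0+(1-p)·9 = p·2+(1-p)·7 ⇒ p(-2) = (1-p)(-2) ⇒ p = 1/2

P1 mixes 1/2 on A; P2 mixes 2/3 on P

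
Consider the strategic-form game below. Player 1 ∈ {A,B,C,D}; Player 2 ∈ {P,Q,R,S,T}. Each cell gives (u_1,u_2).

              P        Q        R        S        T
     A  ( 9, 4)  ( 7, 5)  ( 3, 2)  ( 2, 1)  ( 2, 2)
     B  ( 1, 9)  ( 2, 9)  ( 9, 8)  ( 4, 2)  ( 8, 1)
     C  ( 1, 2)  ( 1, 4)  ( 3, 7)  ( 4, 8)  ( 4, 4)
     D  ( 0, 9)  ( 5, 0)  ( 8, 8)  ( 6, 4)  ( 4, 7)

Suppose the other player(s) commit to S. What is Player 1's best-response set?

u_1(A vs S) = 2
u_1(B vs S) = 4
u_1(C vs S) = 4
u_1(D vs S) = 6
max payoff 6 at {D}

P1 best: {D}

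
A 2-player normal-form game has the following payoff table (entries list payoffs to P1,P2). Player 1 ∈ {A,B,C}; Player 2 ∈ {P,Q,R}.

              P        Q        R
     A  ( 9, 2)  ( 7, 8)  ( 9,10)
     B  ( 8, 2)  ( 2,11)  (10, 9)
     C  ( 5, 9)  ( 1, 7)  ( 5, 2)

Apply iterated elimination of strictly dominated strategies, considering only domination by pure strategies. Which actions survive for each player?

Survivors P1:{A,B} P2:{Q,R}

P1 drop C (A beats it: P:9>5 Q:7>1 R:9>5)
P2 drop P (Q beats it: A:8>2 B:11>2)
P1→{A,B} P2→{Q,R}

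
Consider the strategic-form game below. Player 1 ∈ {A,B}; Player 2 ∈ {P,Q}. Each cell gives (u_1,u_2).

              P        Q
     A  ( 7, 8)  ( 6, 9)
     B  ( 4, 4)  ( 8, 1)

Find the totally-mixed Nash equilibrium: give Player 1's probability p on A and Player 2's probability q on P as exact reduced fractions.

P1 indiff ⇒ q·7+(1-q)·6 = q·4+(1-q)·8 ⇒ q(3) = (1-q)(2) ⇒ q = 2/5
P2 indiff ⇒ p·8+(1-p)·4 = p·9+(1-p)·1 ⇒ p(-1) = (1-p)(-3) ⇒ p = 3/4

p=3/4, q=2/5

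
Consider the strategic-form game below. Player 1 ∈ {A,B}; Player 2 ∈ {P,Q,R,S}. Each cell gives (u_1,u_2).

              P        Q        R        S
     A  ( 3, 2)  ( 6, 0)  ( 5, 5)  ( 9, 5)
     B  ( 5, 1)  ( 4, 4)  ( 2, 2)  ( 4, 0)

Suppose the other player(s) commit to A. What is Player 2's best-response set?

argmax u_2 = {R,S}

u_2(P vs A) = 2
u_2(Q vs A) = 0
u_2(R vs A) = 5
u_2(S vs A) = 5
max payoff 5 at {R,S}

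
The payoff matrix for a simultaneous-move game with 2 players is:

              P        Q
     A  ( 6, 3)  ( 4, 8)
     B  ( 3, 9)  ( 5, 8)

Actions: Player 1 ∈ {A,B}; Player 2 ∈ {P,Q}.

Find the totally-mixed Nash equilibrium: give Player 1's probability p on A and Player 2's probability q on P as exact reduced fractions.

P1 mixes 1/6 on A; P2 mixes 1/4 on P

P1 indiff ⇒ q·6+(1-q)·4 = q·3+(1-q)·5 ⇒ q(3) = (1-q)(1) ⇒ q = 1/4
P2 indiff ⇒ p·3+(1-p)·9 = p·8+(1-p)·8 ⇒ p(-5) = (1-p)(-1) ⇒ p = 1/6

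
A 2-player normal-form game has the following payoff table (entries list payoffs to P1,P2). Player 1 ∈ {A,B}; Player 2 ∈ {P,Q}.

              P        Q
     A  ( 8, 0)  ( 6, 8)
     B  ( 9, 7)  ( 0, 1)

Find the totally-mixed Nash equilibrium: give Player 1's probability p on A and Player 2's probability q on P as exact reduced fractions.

p=3/7, q=6/7

P1 indiff ⇒ q·8+(1-q)·6 = q·9+(1-q)·0 ⇒ q(-1) = (1-q)(-6) ⇒ q = 6/7
P2 indiff ⇒ p·0+(1-p)·7 = p·8+(1-p)·1 ⇒ p(-8) = (1-p)(-6) ⇒ p = 3/7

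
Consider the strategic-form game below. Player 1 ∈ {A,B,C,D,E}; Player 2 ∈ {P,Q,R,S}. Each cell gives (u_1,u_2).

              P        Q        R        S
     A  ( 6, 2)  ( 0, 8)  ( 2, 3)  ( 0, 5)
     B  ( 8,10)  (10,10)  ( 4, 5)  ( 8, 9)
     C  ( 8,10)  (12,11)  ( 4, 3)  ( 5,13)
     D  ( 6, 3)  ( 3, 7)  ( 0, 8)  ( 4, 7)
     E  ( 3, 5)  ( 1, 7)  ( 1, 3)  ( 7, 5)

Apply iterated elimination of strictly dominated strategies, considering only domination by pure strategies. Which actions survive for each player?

P1 drop A (B beats it: P:8>6 Q:10>0 R:4>2 S:8>0)
P1 drop D (B beats it: P:8>6 Q:10>3 R:4>0 S:8>4)
P1 drop E (B beats it: P:8>3 Q:10>1 R:4>1 S:8>7)
P2 drop R (P beats it: B:10>5 C:10>3)
P1→{B,C} P2→{P,Q,S}

Remaining: P1:{B,C} P2:{P,Q,S}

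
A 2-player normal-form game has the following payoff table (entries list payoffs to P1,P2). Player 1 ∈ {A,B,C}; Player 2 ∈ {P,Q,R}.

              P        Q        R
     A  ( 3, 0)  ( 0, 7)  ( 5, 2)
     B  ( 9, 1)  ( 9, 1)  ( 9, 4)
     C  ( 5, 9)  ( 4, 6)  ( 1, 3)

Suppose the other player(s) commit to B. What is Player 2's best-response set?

u_2(P vs B) = 1
u_2(Q vs B) = 1
u_2(R vs B) = 4
max payoff 4 at {R}

P2 best: {R}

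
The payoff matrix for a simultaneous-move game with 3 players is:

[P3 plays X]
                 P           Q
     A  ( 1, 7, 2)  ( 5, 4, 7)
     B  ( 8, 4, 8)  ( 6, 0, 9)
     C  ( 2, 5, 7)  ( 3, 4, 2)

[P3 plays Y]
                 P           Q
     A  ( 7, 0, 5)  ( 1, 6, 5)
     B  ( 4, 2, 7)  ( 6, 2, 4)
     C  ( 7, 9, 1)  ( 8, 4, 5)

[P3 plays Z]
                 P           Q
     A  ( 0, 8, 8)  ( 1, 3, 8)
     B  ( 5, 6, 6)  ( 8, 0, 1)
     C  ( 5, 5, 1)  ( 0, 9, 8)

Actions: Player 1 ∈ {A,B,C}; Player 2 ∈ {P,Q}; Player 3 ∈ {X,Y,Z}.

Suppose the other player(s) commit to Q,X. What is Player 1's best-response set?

u_1(A vs Q,X) = 5
u_1(B vs Q,X) = 6
u_1(C vs Q,X) = 3
max payoff 6 at {B}

BR_1 = {B}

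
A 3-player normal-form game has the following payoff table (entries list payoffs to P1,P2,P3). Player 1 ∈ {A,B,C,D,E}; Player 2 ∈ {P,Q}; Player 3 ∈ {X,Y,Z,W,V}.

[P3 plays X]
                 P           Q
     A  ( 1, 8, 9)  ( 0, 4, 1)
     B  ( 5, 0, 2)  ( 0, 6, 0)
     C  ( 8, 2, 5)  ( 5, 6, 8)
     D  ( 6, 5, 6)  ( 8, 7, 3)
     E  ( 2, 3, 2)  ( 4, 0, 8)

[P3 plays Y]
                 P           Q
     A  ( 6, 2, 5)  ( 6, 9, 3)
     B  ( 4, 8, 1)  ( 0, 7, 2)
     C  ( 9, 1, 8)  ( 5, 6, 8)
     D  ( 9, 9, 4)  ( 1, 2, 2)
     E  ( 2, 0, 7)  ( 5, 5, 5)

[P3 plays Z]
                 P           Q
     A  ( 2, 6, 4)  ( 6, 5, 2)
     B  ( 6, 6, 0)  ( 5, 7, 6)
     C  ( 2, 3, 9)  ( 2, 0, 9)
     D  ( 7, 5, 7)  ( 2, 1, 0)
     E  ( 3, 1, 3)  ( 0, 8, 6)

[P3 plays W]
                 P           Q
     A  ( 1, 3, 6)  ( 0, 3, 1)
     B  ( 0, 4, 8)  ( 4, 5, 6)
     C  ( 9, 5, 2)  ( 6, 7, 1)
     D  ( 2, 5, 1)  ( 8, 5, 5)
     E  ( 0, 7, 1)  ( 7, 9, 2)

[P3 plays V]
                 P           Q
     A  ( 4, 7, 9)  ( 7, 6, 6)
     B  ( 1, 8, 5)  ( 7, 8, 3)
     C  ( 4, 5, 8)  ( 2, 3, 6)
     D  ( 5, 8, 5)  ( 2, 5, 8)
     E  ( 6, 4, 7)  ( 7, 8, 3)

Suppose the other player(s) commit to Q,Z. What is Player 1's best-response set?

P1 best: {A}

u_1(A vs Q,Z) = 6
u_1(B vs Q,Z) = 5
u_1(C vs Q,Z) = 2
u_1(D vs Q,Z) = 2
u_1(E vs Q,Z) = 0
max payoff 6 at {A}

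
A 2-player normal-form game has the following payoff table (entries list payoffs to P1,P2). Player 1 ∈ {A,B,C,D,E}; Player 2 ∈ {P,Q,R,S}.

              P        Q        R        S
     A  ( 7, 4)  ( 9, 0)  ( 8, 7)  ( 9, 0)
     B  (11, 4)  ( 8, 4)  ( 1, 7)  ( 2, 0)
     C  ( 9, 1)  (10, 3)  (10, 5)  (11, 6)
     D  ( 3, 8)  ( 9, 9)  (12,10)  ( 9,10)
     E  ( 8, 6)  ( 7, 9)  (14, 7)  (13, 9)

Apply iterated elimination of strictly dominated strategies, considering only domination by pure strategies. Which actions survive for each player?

Survivors P1:{C,D,E} P2:{Q,R,S}

P1 drop A (C beats it: P:9>7 Q:10>9 R:10>8 S:11>9)
P2 drop P (R beats it: B:7>4 C:5>1 D:10>8 E:7>6)
P1 drop B (C beats it: Q:10>8 R:10>1 S:11>2)
P1→{C,D,E} P2→{Q,R,S}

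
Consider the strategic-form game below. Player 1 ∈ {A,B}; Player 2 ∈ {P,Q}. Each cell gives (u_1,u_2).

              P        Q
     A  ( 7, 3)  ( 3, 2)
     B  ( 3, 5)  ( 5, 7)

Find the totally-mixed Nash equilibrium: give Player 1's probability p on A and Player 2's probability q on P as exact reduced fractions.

P1 indiff ⇒ q·7+(1-q)·3 = q·3+(1-q)·5 ⇒ q(4) = (1-q)(2) ⇒ q = 1/3
P2 indiff ⇒ p·3+(1-p)·5 = p·2+(1-p)·7 ⇒ p(1) = (1-p)(2) ⇒ p = 2/3

p=2/3, q=1/3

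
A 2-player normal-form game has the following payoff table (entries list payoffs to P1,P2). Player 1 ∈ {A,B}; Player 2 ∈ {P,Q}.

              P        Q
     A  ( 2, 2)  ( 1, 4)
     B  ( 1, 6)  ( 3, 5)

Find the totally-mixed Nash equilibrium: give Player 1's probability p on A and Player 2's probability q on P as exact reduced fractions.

P1 indiff ⇒ q·2+(1-q)·1 = q·1+(1-q)·3 ⇒ q(1) = (1-q)(2) ⇒ q = 2/3
P2 indiff ⇒ p·2+(1-p)·6 = p·4+(1-p)·5 ⇒ p(-2) = (1-p)(-1) ⇒ p = 1/3

(p,q) = (1/3, 2/3)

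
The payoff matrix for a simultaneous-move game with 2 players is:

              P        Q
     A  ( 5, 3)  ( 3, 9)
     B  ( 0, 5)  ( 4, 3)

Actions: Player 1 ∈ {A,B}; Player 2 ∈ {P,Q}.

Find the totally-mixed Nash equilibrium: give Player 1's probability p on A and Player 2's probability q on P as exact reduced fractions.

p=1/4, q=1/6

P1 indiff ⇒ q·5+(1-q)·3 = q·0+(1-q)·4 ⇒ q(5) = (1-q)(1) ⇒ q = 1/6
P2 indiff ⇒ p·3+(1-p)·5 = p·9+(1-p)·3 ⇒ p(-6) = (1-p)(-2) ⇒ p = 1/4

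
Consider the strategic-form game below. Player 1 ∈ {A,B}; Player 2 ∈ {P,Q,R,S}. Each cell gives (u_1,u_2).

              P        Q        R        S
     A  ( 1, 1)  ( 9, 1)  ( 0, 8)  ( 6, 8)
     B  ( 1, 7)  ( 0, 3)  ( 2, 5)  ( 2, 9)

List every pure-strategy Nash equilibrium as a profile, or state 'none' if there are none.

Nash profiles: (A,S)

(A,P): not NE [P2→S gives 8>1]
(A,Q): not NE [P2→S gives 8>1]
(A,R): not NE [P1→B gives 2>0]
(A,S): NE
(B,P): not NE [P2→S gives 9>7]
(B,Q): not NE [P1→A gives 9>0; P2→S gives 9>3]
(B,R): not NE [P2→S gives 9>5]
(B,S): not NE [P1→A gives 6>2]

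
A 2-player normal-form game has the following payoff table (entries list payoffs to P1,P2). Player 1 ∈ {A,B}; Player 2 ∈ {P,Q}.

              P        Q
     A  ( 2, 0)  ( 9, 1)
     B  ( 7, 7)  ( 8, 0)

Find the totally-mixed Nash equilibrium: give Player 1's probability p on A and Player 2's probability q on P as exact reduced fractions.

P1 indiff ⇒ q·2+(1-q)·9 = q·7+(1-q)·8 ⇒ q(-5) = (1-q)(-1) ⇒ q = 1/6
P2 indiff ⇒ p·0+(1-p)·7 = p·1+(1-p)·0 ⇒ p(-1) = (1-p)(-7) ⇒ p = 7/8

P1 mixes 7/8 on A; P2 mixes 1/6 on P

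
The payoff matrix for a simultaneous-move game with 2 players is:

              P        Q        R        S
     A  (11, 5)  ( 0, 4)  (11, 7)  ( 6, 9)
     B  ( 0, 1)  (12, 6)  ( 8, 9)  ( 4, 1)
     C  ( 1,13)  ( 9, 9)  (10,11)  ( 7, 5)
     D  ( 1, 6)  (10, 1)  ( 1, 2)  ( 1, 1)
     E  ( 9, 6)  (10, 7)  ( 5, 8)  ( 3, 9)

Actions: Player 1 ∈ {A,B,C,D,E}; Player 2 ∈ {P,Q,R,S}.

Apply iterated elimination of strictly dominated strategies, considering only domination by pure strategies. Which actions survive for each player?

IESDS → P1:{A,C} P2:{P,R,S}

P2 drop Q (R beats it: A:7>4 B:9>6 C:11>9 D:2>1 E:8>7)
P1 drop B (A beats it: P:11>0 R:11>8 S:6>4)
P1 drop D (A beats it: P:11>1 R:11>1 S:6>1)
P1 drop E (A beats it: P:11>9 R:11>5 S:6>3)
P1→{A,C} P2→{P,R,S}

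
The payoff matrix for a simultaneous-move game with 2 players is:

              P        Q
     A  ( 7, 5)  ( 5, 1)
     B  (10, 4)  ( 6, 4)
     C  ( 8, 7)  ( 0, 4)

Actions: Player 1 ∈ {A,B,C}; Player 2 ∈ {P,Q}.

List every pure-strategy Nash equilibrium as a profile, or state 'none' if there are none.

(A,P): not NE [P1→B gives 10>7]
(A,Q): not NE [P1→B gives 6>5; P2→P gives 5>1]
(B,P): NE
(B,Q): NE
(C,P): not NE [P1→B gives 10>8]
(C,Q): not NE [P1→B gives 6>0; P2→P gives 7>4]

NE set: (B,P), (B,Q)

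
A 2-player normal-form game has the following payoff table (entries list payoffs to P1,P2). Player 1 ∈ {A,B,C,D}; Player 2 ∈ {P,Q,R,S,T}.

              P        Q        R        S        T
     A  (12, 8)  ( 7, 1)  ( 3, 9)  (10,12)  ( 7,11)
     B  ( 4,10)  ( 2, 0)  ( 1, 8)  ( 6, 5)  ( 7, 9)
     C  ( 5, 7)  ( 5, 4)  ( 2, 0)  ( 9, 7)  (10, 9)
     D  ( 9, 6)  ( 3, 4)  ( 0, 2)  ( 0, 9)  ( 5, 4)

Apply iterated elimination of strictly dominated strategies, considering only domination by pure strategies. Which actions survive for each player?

Remaining: P1:{A,C} P2:{S,T}

P1 drop B (C beats it: P:5>4 Q:5>2 R:2>1 S:9>6 T:10>7)
P1 drop D (A beats it: P:12>9 Q:7>3 R:3>0 S:10>0 T:7>5)
P2 drop P (T beats it: A:11>8 C:9>7)
P2 drop Q (S beats it: A:12>1 C:7>4)
P2 drop R (S beats it: A:12>9 C:7>0)
P1→{A,C} P2→{S,T}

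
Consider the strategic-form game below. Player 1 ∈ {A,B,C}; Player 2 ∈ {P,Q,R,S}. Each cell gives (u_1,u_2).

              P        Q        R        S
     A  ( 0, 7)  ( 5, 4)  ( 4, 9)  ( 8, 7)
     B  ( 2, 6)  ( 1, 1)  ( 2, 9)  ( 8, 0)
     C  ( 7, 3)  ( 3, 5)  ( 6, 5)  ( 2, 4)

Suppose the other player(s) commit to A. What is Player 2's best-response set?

u_2(P vs A) = 7
u_2(Q vs A) = 4
u_2(R vs A) = 9
u_2(S vs A) = 7
max payoff 9 at {R}

BR_2 = {R}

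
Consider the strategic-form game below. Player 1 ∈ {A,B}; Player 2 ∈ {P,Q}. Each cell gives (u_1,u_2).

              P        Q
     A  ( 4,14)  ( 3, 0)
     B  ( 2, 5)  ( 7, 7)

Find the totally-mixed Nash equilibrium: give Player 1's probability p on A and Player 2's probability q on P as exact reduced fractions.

(p,q) = (1/8, 2/3)

P1 indiff ⇒ q·4+(1-q)·3 = q·2+(1-q)·7 ⇒ q(2) = (1-q)(4) ⇒ q = 2/3
P2 indiff ⇒ p·14+(1-p)·5 = p·0+(1-p)·7 ⇒ p(14) = (1-p)(2) ⇒ p = 1/8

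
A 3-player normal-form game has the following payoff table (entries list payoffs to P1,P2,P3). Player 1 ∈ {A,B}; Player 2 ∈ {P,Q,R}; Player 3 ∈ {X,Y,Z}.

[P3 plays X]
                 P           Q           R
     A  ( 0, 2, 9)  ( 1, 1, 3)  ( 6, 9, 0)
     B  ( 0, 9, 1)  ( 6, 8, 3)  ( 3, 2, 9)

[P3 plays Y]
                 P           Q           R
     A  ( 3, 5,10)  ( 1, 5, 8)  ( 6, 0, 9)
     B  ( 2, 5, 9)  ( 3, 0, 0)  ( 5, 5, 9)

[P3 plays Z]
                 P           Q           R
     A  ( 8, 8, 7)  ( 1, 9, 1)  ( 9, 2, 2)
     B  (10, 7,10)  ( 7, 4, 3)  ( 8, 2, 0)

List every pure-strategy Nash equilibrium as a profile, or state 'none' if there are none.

Nash profiles: (A,P,Y), (B,P,Z)

(A,P,X): not NE [P2→R gives 9>2; P3→Y gives 10>9]
(A,P,Y): NE
(A,P,Z): not NE [P1→B gives 10>8; P2→Q gives 9>8; P3→Y gives 10>7]
(A,Q,X): not NE [P1→B gives 6>1; P2→R gives 9>1; P3→Y gives 8>3]
(A,Q,Y): not NE [P1→B gives 3>1]
(A,Q,Z): not NE [P1→B gives 7>1; P3→Y gives 8>1]
(A,R,X): not NE [P3→Y gives 9>0]
(A,R,Y): not NE [P2→Q gives 5>0]
(A,R,Z): not NE [P2→Q gives 9>2; P3→Y gives 9>2]
(B,P,X): not NE [P3→Z gives 10>1]
(B,P,Y): not NE [P1→A gives 3>2; P3→Z gives 10>9]
(B,P,Z): NE
(B,Q,X): not NE [P2→P gives 9>8]
(B,Q,Y): not NE [P2→R gives 5>0; P3→Z gives 3>0]
(B,Q,Z): not NE [P2→P gives 7>4]
(B,R,X): not NE [P1→A gives 6>3; P2→P gives 9>2]
(B,R,Y): not NE [P1→A gives 6>5]
(B,R,Z): not NE [P1→A gives 9>8; P2→P gives 7>2; P3→Y gives 9>0]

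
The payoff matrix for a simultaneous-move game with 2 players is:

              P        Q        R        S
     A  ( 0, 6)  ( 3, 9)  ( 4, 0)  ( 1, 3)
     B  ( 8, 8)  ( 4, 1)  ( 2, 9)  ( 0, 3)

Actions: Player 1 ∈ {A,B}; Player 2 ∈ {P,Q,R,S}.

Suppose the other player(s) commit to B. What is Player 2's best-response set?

u_2(P vs B) = 8
u_2(Q vs B) = 1
u_2(R vs B) = 9
u_2(S vs B) = 3
max payoff 9 at {R}

argmax u_2 = {R}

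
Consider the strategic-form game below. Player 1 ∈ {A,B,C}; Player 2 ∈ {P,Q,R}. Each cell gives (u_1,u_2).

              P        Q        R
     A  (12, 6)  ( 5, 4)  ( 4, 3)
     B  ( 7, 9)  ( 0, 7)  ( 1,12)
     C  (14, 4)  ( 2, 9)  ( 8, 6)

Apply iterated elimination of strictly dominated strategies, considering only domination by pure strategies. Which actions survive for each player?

P1 drop B (A beats it: P:12>7 Q:5>0 R:4>1)
P2 drop R (Q beats it: A:4>3 C:9>6)
P1→{A,C} P2→{P,Q}

IESDS → P1:{A,C} P2:{P,Q}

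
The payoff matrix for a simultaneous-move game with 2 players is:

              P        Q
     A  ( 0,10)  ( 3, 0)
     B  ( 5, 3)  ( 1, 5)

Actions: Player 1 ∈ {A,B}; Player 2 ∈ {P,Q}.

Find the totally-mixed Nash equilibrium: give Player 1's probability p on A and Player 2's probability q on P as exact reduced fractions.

P1 indiff ⇒ q·0+(1-q)·3 = q·5+(1-q)·1 ⇒ q(-5) = (1-q)(-2) ⇒ q = 2/7
P2 indiff ⇒ p·10+(1-p)·3 = p·0+(1-p)·5 ⇒ p(10) = (1-p)(2) ⇒ p = 1/6

(p,q) = (1/6, 2/7)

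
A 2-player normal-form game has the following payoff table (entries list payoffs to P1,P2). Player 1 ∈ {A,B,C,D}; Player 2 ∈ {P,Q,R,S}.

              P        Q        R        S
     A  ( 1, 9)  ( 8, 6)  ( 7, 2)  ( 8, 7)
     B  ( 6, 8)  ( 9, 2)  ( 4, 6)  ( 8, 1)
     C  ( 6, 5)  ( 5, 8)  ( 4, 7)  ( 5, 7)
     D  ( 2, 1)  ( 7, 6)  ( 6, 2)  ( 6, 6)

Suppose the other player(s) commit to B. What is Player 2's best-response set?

u_2(P vs B) = 8
u_2(Q vs B) = 2
u_2(R vs B) = 6
u_2(S vs B) = 1
max payoff 8 at {P}

P2 best: {P}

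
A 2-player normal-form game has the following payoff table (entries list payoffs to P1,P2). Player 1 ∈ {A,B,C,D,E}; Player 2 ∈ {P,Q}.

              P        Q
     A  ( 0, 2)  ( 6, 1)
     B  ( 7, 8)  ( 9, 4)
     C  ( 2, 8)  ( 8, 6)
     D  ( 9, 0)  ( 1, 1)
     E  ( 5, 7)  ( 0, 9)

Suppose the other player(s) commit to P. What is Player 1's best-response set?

u_1(A vs P) = 0
u_1(B vs P) = 7
u_1(C vs P) = 2
u_1(D vs P) = 9
u_1(E vs P) = 5
max payoff 9 at {D}

P1 best: {D}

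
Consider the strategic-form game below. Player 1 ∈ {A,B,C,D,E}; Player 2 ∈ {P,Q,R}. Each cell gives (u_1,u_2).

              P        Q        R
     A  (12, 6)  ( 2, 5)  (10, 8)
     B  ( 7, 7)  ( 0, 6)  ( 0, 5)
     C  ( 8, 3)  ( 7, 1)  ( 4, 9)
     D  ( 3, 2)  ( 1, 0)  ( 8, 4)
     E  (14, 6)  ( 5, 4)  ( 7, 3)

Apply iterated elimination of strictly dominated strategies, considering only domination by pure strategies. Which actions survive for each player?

Remaining: P1:{A,E} P2:{P,R}

P1 drop B (A beats it: P:12>7 Q:2>0 R:10>0)
P1 drop D (A beats it: P:12>3 Q:2>1 R:10>8)
P2 drop Q (P beats it: A:6>5 C:3>1 E:6>4)
P1 drop C (A beats it: P:12>8 R:10>4)
P1→{A,E} P2→{P,R}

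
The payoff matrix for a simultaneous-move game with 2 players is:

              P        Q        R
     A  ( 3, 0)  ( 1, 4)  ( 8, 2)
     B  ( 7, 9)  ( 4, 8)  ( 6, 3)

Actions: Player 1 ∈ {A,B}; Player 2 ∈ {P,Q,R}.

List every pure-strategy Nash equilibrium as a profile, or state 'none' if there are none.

Nash profiles: (B,P)

(A,P): not NE [P1→B gives 7>3; P2→Q gives 4>0]
(A,Q): not NE [P1→B gives 4>1]
(A,R): not NE [P2→Q gives 4>2]
(B,P): NE
(B,Q): not NE [P2→P gives 9>8]
(B,R): not NE [P1→A gives 8>6; P2→P gives 9>3]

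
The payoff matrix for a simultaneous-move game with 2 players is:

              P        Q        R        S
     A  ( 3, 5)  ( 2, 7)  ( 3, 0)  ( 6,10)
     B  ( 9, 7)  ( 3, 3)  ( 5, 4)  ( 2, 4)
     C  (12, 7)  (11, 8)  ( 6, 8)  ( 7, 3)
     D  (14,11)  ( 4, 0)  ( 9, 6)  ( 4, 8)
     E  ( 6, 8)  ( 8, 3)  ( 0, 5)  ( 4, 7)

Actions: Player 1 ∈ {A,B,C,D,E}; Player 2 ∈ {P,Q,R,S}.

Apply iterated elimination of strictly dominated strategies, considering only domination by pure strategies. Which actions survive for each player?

Remaining: P1:{C,D} P2:{P,Q,R}

P1 drop A (C beats it: P:12>3 Q:11>2 R:6>3 S:7>6)
P1 drop B (C beats it: P:12>9 Q:11>3 R:6>5 S:7>2)
P1 drop E (C beats it: P:12>6 Q:11>8 R:6>0 S:7>4)
P2 drop S (P beats it: C:7>3 D:11>8)
P1→{C,D} P2→{P,Q,R}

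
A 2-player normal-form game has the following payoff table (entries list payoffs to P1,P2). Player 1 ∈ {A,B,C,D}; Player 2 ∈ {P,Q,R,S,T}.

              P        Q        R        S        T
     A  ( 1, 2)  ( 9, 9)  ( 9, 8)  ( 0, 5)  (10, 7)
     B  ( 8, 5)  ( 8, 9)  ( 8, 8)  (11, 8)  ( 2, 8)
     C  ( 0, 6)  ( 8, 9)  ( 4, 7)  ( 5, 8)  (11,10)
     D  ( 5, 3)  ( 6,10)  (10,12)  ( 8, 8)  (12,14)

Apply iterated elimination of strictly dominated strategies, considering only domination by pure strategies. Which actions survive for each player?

Survivors P1:{A,C,D} P2:{Q,R,T}

P2 drop P (Q beats it: A:9>2 B:9>5 C:9>6 D:10>3)
P2 drop S (Q beats it: A:9>5 B:9>8 C:9>8 D:10>8)
P1 drop B (A beats it: Q:9>8 R:9>8 T:10>2)
P1→{A,C,D} P2→{Q,R,T}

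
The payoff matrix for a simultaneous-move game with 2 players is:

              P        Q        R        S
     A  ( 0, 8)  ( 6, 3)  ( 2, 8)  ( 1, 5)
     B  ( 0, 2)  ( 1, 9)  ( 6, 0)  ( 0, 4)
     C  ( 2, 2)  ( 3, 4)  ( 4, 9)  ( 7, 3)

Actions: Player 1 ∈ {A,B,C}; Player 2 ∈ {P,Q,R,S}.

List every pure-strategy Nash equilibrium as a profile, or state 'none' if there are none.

Equilibria: none

(A,P): not NE [P1→C gives 2>0]
(A,Q): not NE [P2→R gives 8>3]
(A,R): not NE [P1→B gives 6>2]
(A,S): not NE [P1→C gives 7>1; P2→R gives 8>5]
(B,P): not NE [P1→C gives 2>0; P2→Q gives 9>2]
(B,Q): not NE [P1→A gives 6>1]
(B,R): not NE [P2→Q gives 9>0]
(B,S): not NE [P1→C gives 7>0; P2→Q gives 9>4]
(C,P): not NE [P2→R gives 9>2]
(C,Q): not NE [P1→A gives 6>3; P2→R gives 9>4]
(C,R): not NE [P1→B gives 6>4]
(C,S): not NE [P2→R gives 9>3]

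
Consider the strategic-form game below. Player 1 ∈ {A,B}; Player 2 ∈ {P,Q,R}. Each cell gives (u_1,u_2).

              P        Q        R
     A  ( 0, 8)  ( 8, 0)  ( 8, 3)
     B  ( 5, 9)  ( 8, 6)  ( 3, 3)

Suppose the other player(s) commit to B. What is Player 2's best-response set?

P2 best: {P}

u_2(P vs B) = 9
u_2(Q vs B) = 6
u_2(R vs B) = 3
max payoff 9 at {P}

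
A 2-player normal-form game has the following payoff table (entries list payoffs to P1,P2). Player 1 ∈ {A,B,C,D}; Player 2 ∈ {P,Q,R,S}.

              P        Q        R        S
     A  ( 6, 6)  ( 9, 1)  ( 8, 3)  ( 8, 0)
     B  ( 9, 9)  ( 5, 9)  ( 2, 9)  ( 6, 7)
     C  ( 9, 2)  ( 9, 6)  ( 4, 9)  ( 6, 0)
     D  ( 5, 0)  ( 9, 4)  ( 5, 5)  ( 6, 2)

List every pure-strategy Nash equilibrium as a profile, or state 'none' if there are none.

PSNE = {(B,P)}

(A,P): not NE [P1→C gives 9>6]
(A,Q): not NE [P2→P gives 6>1]
(A,R): not NE [P2→P gives 6>3]
(A,S): not NE [P2→P gives 6>0]
(B,P): NE
(B,Q): not NE [P1→D gives 9>5]
(B,R): not NE [P1→A gives 8>2]
(B,S): not NE [P1→A gives 8>6; P2→R gives 9>7]
(C,P): not NE [P2→R gives 9>2]
(C,Q): not NE [P2→R gives 9>6]
(C,R): not NE [P1→A gives 8>4]
(C,S): not NE [P1→A gives 8>6; P2→R gives 9>0]
(D,P): not NE [P1→C gives 9>5; P2→R gives 5>0]
(D,Q): not NE [P2→R gives 5>4]
(D,R): not NE [P1→A gives 8>5]
(D,S): not NE [P1→A gives 8>6; P2→R gives 5>2]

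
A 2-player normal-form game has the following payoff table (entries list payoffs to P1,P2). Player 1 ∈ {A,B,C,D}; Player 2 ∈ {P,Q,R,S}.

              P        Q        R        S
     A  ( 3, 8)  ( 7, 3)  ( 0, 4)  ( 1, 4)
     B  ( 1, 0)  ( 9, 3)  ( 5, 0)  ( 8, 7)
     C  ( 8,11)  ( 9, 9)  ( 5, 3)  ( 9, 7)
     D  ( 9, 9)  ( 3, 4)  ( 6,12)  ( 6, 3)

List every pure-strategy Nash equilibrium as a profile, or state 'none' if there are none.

(A,P): not NE [P1→D gives 9>3]
(A,Q): not NE [P1→C gives 9>7; P2→P gives 8>3]
(A,R): not NE [P1→D gives 6>0; P2→P gives 8>4]
(A,S): not NE [P1→C gives 9>1; P2→P gives 8>4]
(B,P): not NE [P1→D gives 9>1; P2→S gives 7>0]
(B,Q): not NE [P2→S gives 7>3]
(B,R): not NE [P1→D gives 6>5; P2→S gives 7>0]
(B,S): not NE [P1→C gives 9>8]
(C,P): not NE [P1→D gives 9>8]
(C,Q): not NE [P2→P gives 11>9]
(C,R): not NE [P1→D gives 6>5; P2→P gives 11>3]
(C,S): not NE [P2→P gives 11>7]
(D,P): not NE [P2→R gives 12>9]
(D,Q): not NE [P1→C gives 9>3; P2→R gives 12>4]
(D,R): NE
(D,S): not NE [P1→C gives 9>6; P2→R gives 12>3]

NE set: (D,R)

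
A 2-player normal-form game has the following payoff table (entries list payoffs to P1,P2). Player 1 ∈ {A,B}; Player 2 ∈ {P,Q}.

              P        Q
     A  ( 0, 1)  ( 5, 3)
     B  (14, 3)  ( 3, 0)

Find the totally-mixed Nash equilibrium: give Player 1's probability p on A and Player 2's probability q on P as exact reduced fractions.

(p,q) = (3/5, 1/8)

P1 indiff ⇒ q·0+(1-q)·5 = q·14+(1-q)·3 ⇒ q(-14) = (1-q)(-2) ⇒ q = 1/8
P2 indiff ⇒ p·1+(1-p)·3 = p·3+(1-p)·0 ⇒ p(-2) = (1-p)(-3) ⇒ p = 3/5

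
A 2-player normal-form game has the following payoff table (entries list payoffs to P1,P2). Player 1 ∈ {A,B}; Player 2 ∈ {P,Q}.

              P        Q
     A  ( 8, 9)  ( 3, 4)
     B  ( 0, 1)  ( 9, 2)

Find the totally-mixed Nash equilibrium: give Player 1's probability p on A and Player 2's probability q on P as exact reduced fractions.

P1 mixes 1/6 on A; P2 mixes 3/7 on P

P1 indiff ⇒ q·8+(1-q)·3 = q·0+(1-q)·9 ⇒ q(8) = (1-q)(6) ⇒ q = 3/7
P2 indiff ⇒ p·9+(1-p)·1 = p·4+(1-p)·2 ⇒ p(5) = (1-p)(1) ⇒ p = 1/6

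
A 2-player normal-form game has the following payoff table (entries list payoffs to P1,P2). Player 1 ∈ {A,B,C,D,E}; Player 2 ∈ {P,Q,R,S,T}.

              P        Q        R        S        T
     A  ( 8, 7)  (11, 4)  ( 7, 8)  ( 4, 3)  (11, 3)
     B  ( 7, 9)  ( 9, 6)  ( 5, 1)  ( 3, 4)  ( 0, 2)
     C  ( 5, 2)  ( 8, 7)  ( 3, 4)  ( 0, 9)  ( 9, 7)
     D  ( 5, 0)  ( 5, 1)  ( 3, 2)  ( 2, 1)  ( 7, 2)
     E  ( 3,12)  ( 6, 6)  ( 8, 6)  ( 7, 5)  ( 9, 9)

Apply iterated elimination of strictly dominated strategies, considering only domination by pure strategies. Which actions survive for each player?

IESDS → P1:{A,E} P2:{P,R}

P1 drop B (A beats it: P:8>7 Q:11>9 R:7>5 S:4>3 T:11>0)
P1 drop C (A beats it: P:8>5 Q:11>8 R:7>3 S:4>0 T:11>9)
P1 drop D (A beats it: P:8>5 Q:11>5 R:7>3 S:4>2 T:11>7)
P2 drop Q (P beats it: A:7>4 E:12>6)
P2 drop S (P beats it: A:7>3 E:12>5)
P2 drop T (P beats it: A:7>3 E:12>9)
P1→{A,E} P2→{P,R}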